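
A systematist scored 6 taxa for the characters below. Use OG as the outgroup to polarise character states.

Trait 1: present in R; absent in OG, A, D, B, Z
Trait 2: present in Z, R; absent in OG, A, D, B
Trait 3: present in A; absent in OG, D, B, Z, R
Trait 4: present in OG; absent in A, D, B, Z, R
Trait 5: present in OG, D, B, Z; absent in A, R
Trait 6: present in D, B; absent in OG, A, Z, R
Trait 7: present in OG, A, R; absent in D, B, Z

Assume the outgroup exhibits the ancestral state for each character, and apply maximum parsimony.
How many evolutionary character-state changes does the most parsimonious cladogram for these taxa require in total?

Character polarity is set by the outgroup: the derived state is whichever differs from the outgroup's state, so for Trait 4, Trait 5, Trait 7 the derived state is 'absent', and for the remaining characters it is 'present'.
Trait 1: derived state 'present' in R only — an autapomorphy, so it tells us nothing about relationships among taxa.
Trait 2 groups R and Z, which is incompatible with the clades supported by the remaining characters; treating it as convergent (homoplasy) costs fewer steps than any alternative tree.
Trait 3: derived state 'present' in A only — an autapomorphy, so it tells us nothing about relationships among taxa.
Trait 4 (derived state 'absent') is shared by all ingroup taxa — unites the whole ingroup.
Trait 5: derived state 'absent' in A and R only — synapomorphy for {A, R}.
Trait 6: derived state 'present' in B and D only — synapomorphy for {B, D}.
Trait 7 (derived state 'absent') is shared by B, D, and Z — a synapomorphy uniting that clade.
Most parsimonious ingroup topology: ((A,R),((D,B),Z)).
Changes per character on this tree: Trait 1: 1; Trait 2: 2; Trait 3: 1; Trait 4: 1; Trait 5: 1; Trait 6: 1; Trait 7: 1.
Total = 8.

8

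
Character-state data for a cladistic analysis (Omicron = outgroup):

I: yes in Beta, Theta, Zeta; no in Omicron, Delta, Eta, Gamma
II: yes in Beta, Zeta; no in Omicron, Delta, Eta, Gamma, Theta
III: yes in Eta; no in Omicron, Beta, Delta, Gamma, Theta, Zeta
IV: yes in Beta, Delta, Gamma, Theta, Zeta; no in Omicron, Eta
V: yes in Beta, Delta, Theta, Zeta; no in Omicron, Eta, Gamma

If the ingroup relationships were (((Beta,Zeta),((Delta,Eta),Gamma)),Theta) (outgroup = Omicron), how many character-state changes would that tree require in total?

9

Map each character onto (((Beta,Zeta),((Delta,Eta),Gamma)),Theta) (rooted by Omicron) and count the minimum state changes it requires (Fitch parsimony):
I: 2; II: 1; III: 1; IV: 2; V: 3.
Total tree length = 9.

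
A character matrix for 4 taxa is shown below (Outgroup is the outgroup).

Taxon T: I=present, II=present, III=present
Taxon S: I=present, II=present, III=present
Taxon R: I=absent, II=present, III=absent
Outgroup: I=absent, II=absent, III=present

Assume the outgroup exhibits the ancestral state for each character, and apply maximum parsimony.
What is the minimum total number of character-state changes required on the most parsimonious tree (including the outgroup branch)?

3

Character polarity is set by the outgroup: the derived state is whichever differs from the outgroup's state, so for III the derived state is 'absent', and for the remaining characters it is 'present'.
I: derived state 'present' in Taxon S and Taxon T only — synapomorphy for {Taxon S, Taxon T}.
All ingroup taxa share the derived state 'present' for II; it defines the ingroup but does not resolve relationships within it.
III (derived state 'absent') is unique to Taxon R (autapomorphy; uninformative for grouping).
Most parsimonious ingroup topology: (Taxon R,(Taxon T,Taxon S)).
Changes per character on this tree: I: 1; II: 1; III: 1.
Total = 3.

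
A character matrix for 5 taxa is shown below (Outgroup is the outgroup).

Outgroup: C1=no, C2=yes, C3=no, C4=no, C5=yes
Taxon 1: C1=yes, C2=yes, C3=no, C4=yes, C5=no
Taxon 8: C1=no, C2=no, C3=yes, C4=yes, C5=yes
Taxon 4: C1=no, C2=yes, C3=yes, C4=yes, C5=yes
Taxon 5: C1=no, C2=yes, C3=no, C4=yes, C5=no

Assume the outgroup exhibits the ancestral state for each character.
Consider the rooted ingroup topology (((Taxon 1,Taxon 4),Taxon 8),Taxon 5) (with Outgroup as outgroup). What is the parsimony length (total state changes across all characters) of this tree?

Map each character onto (((Taxon 1,Taxon 4),Taxon 8),Taxon 5) (rooted by Outgroup) and count the minimum state changes it requires (Fitch parsimony):
C1: 1; C2: 1; C3: 2; C4: 1; C5: 2.
Total tree length = 7.

7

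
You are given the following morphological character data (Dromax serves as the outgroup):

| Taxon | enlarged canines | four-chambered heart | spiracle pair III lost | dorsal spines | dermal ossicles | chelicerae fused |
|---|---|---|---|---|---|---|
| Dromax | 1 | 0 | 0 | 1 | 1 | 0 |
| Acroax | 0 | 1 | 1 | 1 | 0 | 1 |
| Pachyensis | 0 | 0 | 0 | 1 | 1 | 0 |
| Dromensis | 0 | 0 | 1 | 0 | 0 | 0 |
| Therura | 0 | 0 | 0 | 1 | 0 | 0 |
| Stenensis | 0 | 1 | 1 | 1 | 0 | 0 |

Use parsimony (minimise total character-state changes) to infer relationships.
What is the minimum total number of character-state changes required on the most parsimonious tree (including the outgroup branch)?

Character polarity is set by the outgroup: the derived state is whichever differs from the outgroup's state, so for enlarged canines, dorsal spines, dermal ossicles the derived state is '0', and for the remaining characters it is '1'.
All ingroup taxa share the derived state '0' for enlarged canines; it defines the ingroup but does not resolve relationships within it.
four-chambered heart (derived state '1') is shared by Acroax and Stenensis — a synapomorphy uniting that clade.
Only Acroax, Dromensis, and Stenensis show the derived state '1' for spiracle pair III lost, supporting them as a clade.
dorsal spines (derived state '0') is unique to Dromensis (autapomorphy; uninformative for grouping).
dermal ossicles (derived state '0') is shared by Acroax, Dromensis, Stenensis, and Therura — a synapomorphy uniting that clade.
chelicerae fused: derived state '1' in Acroax only — an autapomorphy, so it tells us nothing about relationships among taxa.
Most parsimonious ingroup topology: ((((Acroax,Stenensis),Dromensis),Therura),Pachyensis).
Changes per character on this tree: enlarged canines: 1; four-chambered heart: 1; spiracle pair III lost: 1; dorsal spines: 1; dermal ossicles: 1; chelicerae fused: 1.
Total = 6.

6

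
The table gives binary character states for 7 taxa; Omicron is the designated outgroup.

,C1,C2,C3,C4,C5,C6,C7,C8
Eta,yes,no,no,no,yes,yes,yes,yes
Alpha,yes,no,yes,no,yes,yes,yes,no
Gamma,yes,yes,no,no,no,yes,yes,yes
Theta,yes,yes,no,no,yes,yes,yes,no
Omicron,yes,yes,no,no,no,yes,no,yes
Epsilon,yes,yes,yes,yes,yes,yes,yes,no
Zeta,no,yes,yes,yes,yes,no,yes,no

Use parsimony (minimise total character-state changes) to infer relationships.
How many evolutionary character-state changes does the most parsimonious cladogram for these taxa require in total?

9

Character polarity is set by the outgroup: the derived state is whichever differs from the outgroup's state, so for C1, C2, C6, C8 the derived state is 'no', and for the remaining characters it is 'yes'.
C1: derived state 'no' in Zeta only — an autapomorphy, so it tells us nothing about relationships among taxa.
C2 groups Alpha and Eta, which is incompatible with the clades supported by the remaining characters; treating it as convergent (homoplasy) costs fewer steps than any alternative tree.
Only Alpha, Epsilon, and Zeta show the derived state 'yes' for C3, supporting them as a clade.
C4 (derived state 'yes') is shared by Epsilon and Zeta — a synapomorphy uniting that clade.
C5 (derived state 'yes') is shared by Alpha, Epsilon, Eta, Theta, and Zeta — a synapomorphy uniting that clade.
C6 (derived state 'no') is unique to Zeta (autapomorphy; uninformative for grouping).
All ingroup taxa share the derived state 'yes' for C7; it defines the ingroup but does not resolve relationships within it.
C8: derived state 'no' in Alpha, Epsilon, Theta, and Zeta only — synapomorphy for {Alpha, Epsilon, Theta, Zeta}.
Most parsimonious ingroup topology: (((((Zeta,Epsilon),Alpha),Theta),Eta),Gamma).
Changes per character on this tree: C1: 1; C2: 2; C3: 1; C4: 1; C5: 1; C6: 1; C7: 1; C8: 1.
Total = 9.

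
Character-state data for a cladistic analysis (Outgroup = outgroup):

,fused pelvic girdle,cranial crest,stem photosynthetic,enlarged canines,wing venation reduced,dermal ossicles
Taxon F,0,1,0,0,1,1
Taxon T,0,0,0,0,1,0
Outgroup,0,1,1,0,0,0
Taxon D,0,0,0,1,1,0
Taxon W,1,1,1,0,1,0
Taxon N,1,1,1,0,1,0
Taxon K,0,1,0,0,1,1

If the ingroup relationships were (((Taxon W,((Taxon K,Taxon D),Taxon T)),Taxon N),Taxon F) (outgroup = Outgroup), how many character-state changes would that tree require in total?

Map each character onto (((Taxon W,((Taxon K,Taxon D),Taxon T)),Taxon N),Taxon F) (rooted by Outgroup) and count the minimum state changes it requires (Fitch parsimony):
fused pelvic girdle: 2; cranial crest: 2; stem photosynthetic: 2; enlarged canines: 1; wing venation reduced: 1; dermal ossicles: 2.
Total tree length = 10.

10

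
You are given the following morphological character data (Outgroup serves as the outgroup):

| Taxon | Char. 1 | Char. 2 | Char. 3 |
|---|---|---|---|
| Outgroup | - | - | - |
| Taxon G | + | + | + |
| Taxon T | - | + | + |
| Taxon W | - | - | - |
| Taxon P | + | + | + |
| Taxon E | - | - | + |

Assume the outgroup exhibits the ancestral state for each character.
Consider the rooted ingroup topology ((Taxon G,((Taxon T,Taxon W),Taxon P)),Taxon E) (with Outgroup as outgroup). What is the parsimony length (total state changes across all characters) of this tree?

Map each character onto ((Taxon G,((Taxon T,Taxon W),Taxon P)),Taxon E) (rooted by Outgroup) and count the minimum state changes it requires (Fitch parsimony):
Char. 1: 2; Char. 2: 2; Char. 3: 2.
Total tree length = 6.

6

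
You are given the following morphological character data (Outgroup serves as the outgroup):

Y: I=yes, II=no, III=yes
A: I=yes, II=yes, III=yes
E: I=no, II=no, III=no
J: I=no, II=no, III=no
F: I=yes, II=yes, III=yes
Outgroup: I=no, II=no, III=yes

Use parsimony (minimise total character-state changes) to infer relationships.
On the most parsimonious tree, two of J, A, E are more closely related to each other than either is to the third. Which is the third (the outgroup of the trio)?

Character polarity is set by the outgroup: the derived state is whichever differs from the outgroup's state, so for III the derived state is 'no', and for the remaining characters it is 'yes'.
Only A, F, and Y show the derived state 'yes' for I, supporting them as a clade.
II (derived state 'yes') is shared by A and F — a synapomorphy uniting that clade.
III (derived state 'no') is shared by E and J — a synapomorphy uniting that clade.
Most parsimonious ingroup topology: (((A,F),Y),(E,J)).
E and J share a more recent common ancestor with each other than either does with A, so A is the least closely related of the three.

A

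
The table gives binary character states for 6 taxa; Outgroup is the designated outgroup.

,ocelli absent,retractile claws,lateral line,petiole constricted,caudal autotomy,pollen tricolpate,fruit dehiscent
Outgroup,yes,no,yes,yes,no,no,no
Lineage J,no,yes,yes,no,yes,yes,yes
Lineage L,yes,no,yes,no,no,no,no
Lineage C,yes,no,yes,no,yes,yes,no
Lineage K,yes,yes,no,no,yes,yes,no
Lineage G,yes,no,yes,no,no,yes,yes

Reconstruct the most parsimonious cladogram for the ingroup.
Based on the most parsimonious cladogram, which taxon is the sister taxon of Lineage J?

Lineage K

Character polarity is set by the outgroup: the derived state is whichever differs from the outgroup's state, so for ocelli absent, lateral line, petiole constricted the derived state is 'no', and for the remaining characters it is 'yes'.
ocelli absent (derived state 'no') is unique to Lineage J (autapomorphy; uninformative for grouping).
retractile claws: derived state 'yes' in Lineage J and Lineage K only — synapomorphy for {Lineage J, Lineage K}.
lateral line: derived state 'no' in Lineage K only — an autapomorphy, so it tells us nothing about relationships among taxa.
All ingroup taxa share the derived state 'no' for petiole constricted; it defines the ingroup but does not resolve relationships within it.
caudal autotomy: derived state 'yes' in Lineage C, Lineage J, and Lineage K only — synapomorphy for {Lineage C, Lineage J, Lineage K}.
Only Lineage C, Lineage G, Lineage J, and Lineage K show the derived state 'yes' for pollen tricolpate, supporting them as a clade.
fruit dehiscent (state 'yes') occurs in Lineage G and Lineage J but conflicts with the nesting implied by the other characters — most parsimoniously interpreted as homoplasy.
Most parsimonious ingroup topology: ((((Lineage J,Lineage K),Lineage C),Lineage G),Lineage L).
Lineage J and Lineage K form a cherry on this tree, so they are sister taxa.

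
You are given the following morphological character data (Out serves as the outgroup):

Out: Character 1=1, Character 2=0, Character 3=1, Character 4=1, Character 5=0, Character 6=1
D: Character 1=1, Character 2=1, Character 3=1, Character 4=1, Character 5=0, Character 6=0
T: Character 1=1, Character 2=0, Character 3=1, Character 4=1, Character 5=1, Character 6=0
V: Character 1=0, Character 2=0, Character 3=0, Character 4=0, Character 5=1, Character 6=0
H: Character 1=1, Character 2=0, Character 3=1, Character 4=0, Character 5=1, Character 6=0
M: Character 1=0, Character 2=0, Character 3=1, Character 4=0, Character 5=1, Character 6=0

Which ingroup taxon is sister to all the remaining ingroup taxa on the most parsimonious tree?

Character polarity is set by the outgroup: the derived state is whichever differs from the outgroup's state, so for Character 1, Character 3, Character 4, Character 6 the derived state is '0', and for the remaining characters it is '1'.
Only M and V show the derived state '0' for Character 1, supporting them as a clade.
Character 2 (derived state '1') is unique to D (autapomorphy; uninformative for grouping).
Character 3: derived state '0' in V only — an autapomorphy, so it tells us nothing about relationships among taxa.
Only H, M, and V show the derived state '0' for Character 4, supporting them as a clade.
Character 5: derived state '1' in H, M, T, and V only — synapomorphy for {H, M, T, V}.
All ingroup taxa share the derived state '0' for Character 6; it defines the ingroup but does not resolve relationships within it.
Most parsimonious ingroup topology: (D,(T,((V,M),H))).
D is sister to the clade containing all other ingroup taxa, so it is the earliest-diverging (most basal) ingroup lineage.

D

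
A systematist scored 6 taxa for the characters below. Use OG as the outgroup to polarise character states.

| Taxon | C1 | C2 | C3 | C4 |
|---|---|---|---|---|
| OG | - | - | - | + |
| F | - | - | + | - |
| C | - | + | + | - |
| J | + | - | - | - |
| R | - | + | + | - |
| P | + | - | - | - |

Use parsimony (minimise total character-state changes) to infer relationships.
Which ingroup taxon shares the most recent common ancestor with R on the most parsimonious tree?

Character polarity is set by the outgroup: the derived state is whichever differs from the outgroup's state, so for C4 the derived state is '-', and for the remaining characters it is '+'.
C1 (derived state '+') is shared by J and P — a synapomorphy uniting that clade.
C2: derived state '+' in C and R only — synapomorphy for {C, R}.
C3 (derived state '+') is shared by C, F, and R — a synapomorphy uniting that clade.
C4 (derived state '-') is shared by all ingroup taxa — unites the whole ingroup.
Most parsimonious ingroup topology: ((F,(C,R)),(J,P)).
R and C form a cherry on this tree, so they are sister taxa.

C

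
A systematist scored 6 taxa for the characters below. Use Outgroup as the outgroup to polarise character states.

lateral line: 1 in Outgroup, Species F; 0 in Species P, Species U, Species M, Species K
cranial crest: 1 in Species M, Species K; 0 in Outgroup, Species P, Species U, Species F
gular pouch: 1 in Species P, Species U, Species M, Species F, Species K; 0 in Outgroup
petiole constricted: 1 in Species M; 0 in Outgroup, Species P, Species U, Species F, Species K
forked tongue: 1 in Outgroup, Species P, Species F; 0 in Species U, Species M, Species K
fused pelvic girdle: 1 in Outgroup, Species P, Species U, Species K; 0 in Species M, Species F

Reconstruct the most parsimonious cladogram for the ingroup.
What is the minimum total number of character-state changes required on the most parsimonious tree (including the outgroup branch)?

7

Character polarity is set by the outgroup: the derived state is whichever differs from the outgroup's state, so for lateral line, forked tongue, fused pelvic girdle the derived state is '0', and for the remaining characters it is '1'.
Only Species K, Species M, Species P, and Species U show the derived state '0' for lateral line, supporting them as a clade.
cranial crest (derived state '1') is shared by Species K and Species M — a synapomorphy uniting that clade.
All ingroup taxa share the derived state '1' for gular pouch; it defines the ingroup but does not resolve relationships within it.
petiole constricted (derived state '1') is unique to Species M (autapomorphy; uninformative for grouping).
forked tongue: derived state '0' in Species K, Species M, and Species U only — synapomorphy for {Species K, Species M, Species U}.
fused pelvic girdle groups Species F and Species M, which is incompatible with the clades supported by the remaining characters; treating it as convergent (homoplasy) costs fewer steps than any alternative tree.
Most parsimonious ingroup topology: ((Species P,(Species U,(Species M,Species K))),Species F).
Changes per character on this tree: lateral line: 1; cranial crest: 1; gular pouch: 1; petiole constricted: 1; forked tongue: 1; fused pelvic girdle: 2.
Total = 7.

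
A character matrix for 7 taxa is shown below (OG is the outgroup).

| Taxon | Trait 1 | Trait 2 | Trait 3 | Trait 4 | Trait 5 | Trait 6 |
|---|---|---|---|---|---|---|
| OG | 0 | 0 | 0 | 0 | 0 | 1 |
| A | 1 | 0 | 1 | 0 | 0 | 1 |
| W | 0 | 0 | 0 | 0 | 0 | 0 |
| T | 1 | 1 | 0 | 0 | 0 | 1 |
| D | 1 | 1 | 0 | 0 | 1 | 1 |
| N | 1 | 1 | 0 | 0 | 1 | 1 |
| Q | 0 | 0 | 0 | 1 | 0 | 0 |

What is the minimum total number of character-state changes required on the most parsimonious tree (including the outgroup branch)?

6

Character polarity is set by the outgroup: the derived state is whichever differs from the outgroup's state, so for Trait 6 the derived state is '0', and for the remaining characters it is '1'.
Trait 1: derived state '1' in A, D, N, and T only — synapomorphy for {A, D, N, T}.
Trait 2: derived state '1' in D, N, and T only — synapomorphy for {D, N, T}.
Trait 3: derived state '1' in A only — an autapomorphy, so it tells us nothing about relationships among taxa.
Trait 4: derived state '1' in Q only — an autapomorphy, so it tells us nothing about relationships among taxa.
Only D and N show the derived state '1' for Trait 5, supporting them as a clade.
Trait 6 (derived state '0') is shared by Q and W — a synapomorphy uniting that clade.
Most parsimonious ingroup topology: ((A,(T,(D,N))),(W,Q)).
Changes per character on this tree: Trait 1: 1; Trait 2: 1; Trait 3: 1; Trait 4: 1; Trait 5: 1; Trait 6: 1.
Total = 6.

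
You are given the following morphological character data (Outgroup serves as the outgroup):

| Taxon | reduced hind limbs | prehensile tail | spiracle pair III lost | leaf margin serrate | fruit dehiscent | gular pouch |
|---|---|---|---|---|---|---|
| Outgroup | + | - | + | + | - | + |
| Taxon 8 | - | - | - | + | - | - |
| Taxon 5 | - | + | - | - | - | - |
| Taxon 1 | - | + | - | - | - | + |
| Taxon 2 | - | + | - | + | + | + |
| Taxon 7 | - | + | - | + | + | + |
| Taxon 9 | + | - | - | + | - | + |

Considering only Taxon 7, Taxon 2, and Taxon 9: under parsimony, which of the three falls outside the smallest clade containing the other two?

Taxon 9

Character polarity is set by the outgroup: the derived state is whichever differs from the outgroup's state, so for reduced hind limbs, spiracle pair III lost, leaf margin serrate, gular pouch the derived state is '-', and for the remaining characters it is '+'.
reduced hind limbs (derived state '-') is shared by Taxon 1, Taxon 2, Taxon 5, Taxon 7, and Taxon 8 — a synapomorphy uniting that clade.
prehensile tail (derived state '+') is shared by Taxon 1, Taxon 2, Taxon 5, and Taxon 7 — a synapomorphy uniting that clade.
All ingroup taxa share the derived state '-' for spiracle pair III lost; it defines the ingroup but does not resolve relationships within it.
leaf margin serrate (derived state '-') is shared by Taxon 1 and Taxon 5 — a synapomorphy uniting that clade.
Only Taxon 2 and Taxon 7 show the derived state '+' for fruit dehiscent, supporting them as a clade.
gular pouch (state '-') occurs in Taxon 5 and Taxon 8 but conflicts with the nesting implied by the other characters — most parsimoniously interpreted as homoplasy.
Most parsimonious ingroup topology: ((Taxon 8,((Taxon 5,Taxon 1),(Taxon 2,Taxon 7))),Taxon 9).
Taxon 2 and Taxon 7 share a more recent common ancestor with each other than either does with Taxon 9, so Taxon 9 is the least closely related of the three.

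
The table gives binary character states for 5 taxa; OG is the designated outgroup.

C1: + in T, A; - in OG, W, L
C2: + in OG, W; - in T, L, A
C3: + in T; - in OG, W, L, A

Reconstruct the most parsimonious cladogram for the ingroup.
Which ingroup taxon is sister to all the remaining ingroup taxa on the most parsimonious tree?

Character polarity is set by the outgroup: the derived state is whichever differs from the outgroup's state, so for C2 the derived state is '-', and for the remaining characters it is '+'.
C1: derived state '+' in A and T only — synapomorphy for {A, T}.
C2: derived state '-' in A, L, and T only — synapomorphy for {A, L, T}.
C3 (derived state '+') is unique to T (autapomorphy; uninformative for grouping).
Most parsimonious ingroup topology: (W,((T,A),L)).
W is sister to the clade containing all other ingroup taxa, so it is the earliest-diverging (most basal) ingroup lineage.

W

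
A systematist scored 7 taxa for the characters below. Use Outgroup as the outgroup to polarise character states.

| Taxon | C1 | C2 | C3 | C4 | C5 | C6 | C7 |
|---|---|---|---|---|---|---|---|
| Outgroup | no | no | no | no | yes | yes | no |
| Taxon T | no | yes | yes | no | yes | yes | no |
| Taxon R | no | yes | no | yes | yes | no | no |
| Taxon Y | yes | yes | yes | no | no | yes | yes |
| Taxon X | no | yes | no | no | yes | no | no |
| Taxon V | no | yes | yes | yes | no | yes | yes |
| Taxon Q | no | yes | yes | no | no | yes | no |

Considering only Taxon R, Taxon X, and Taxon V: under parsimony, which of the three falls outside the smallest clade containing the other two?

Taxon V

Character polarity is set by the outgroup: the derived state is whichever differs from the outgroup's state, so for C5, C6 the derived state is 'no', and for the remaining characters it is 'yes'.
C1: derived state 'yes' in Taxon Y only — an autapomorphy, so it tells us nothing about relationships among taxa.
C2 (derived state 'yes') is shared by all ingroup taxa — unites the whole ingroup.
C3 (derived state 'yes') is shared by Taxon Q, Taxon T, Taxon V, and Taxon Y — a synapomorphy uniting that clade.
C4 (state 'yes') occurs in Taxon R and Taxon V but conflicts with the nesting implied by the other characters — most parsimoniously interpreted as homoplasy.
C5 (derived state 'no') is shared by Taxon Q, Taxon V, and Taxon Y — a synapomorphy uniting that clade.
Only Taxon R and Taxon X show the derived state 'no' for C6, supporting them as a clade.
C7 (derived state 'yes') is shared by Taxon V and Taxon Y — a synapomorphy uniting that clade.
Most parsimonious ingroup topology: ((Taxon T,((Taxon Y,Taxon V),Taxon Q)),(Taxon R,Taxon X)).
Taxon X and Taxon R share a more recent common ancestor with each other than either does with Taxon V, so Taxon V is the least closely related of the three.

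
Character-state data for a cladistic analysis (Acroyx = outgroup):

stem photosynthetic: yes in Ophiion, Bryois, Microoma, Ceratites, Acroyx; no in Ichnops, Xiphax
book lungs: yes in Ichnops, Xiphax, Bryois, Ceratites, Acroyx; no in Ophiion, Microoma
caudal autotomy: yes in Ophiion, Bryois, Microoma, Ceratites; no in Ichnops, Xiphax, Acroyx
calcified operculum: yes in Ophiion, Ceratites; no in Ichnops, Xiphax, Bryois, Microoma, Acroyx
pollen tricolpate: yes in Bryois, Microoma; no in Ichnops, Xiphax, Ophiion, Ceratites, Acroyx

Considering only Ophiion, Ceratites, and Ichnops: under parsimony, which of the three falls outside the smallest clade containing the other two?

Character polarity is set by the outgroup: the derived state is whichever differs from the outgroup's state, so for stem photosynthetic, book lungs the derived state is 'no', and for the remaining characters it is 'yes'.
stem photosynthetic (derived state 'no') is shared by Ichnops and Xiphax — a synapomorphy uniting that clade.
book lungs (state 'no') occurs in Microoma and Ophiion but conflicts with the nesting implied by the other characters — most parsimoniously interpreted as homoplasy.
Only Bryois, Ceratites, Microoma, and Ophiion show the derived state 'yes' for caudal autotomy, supporting them as a clade.
calcified operculum: derived state 'yes' in Ceratites and Ophiion only — synapomorphy for {Ceratites, Ophiion}.
Only Bryois and Microoma show the derived state 'yes' for pollen tricolpate, supporting them as a clade.
Most parsimonious ingroup topology: (((Ophiion,Ceratites),(Microoma,Bryois)),(Xiphax,Ichnops)).
Ceratites and Ophiion share a more recent common ancestor with each other than either does with Ichnops, so Ichnops is the least closely related of the three.

Ichnops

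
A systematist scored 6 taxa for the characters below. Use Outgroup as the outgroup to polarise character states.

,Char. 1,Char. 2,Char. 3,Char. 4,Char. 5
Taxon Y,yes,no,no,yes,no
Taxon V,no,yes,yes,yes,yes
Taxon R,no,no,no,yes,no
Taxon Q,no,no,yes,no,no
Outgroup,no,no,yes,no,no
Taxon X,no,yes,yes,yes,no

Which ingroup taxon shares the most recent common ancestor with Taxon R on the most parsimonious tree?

Character polarity is set by the outgroup: the derived state is whichever differs from the outgroup's state, so for Char. 3 the derived state is 'no', and for the remaining characters it is 'yes'.
Char. 1: derived state 'yes' in Taxon Y only — an autapomorphy, so it tells us nothing about relationships among taxa.
Char. 2 (derived state 'yes') is shared by Taxon V and Taxon X — a synapomorphy uniting that clade.
Char. 3: derived state 'no' in Taxon R and Taxon Y only — synapomorphy for {Taxon R, Taxon Y}.
Char. 4: derived state 'yes' in Taxon R, Taxon V, Taxon X, and Taxon Y only — synapomorphy for {Taxon R, Taxon V, Taxon X, Taxon Y}.
Char. 5 (derived state 'yes') is unique to Taxon V (autapomorphy; uninformative for grouping).
Most parsimonious ingroup topology: (((Taxon Y,Taxon R),(Taxon X,Taxon V)),Taxon Q).
Taxon R and Taxon Y form a cherry on this tree, so they are sister taxa.

Taxon Y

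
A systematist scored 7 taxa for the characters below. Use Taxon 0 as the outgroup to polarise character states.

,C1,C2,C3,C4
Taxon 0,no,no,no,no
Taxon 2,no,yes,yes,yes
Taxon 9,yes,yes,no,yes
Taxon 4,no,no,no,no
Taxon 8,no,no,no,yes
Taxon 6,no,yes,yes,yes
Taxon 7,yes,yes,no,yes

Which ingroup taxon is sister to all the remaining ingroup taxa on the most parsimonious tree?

The outgroup has state 'no' for every character, so 'yes' is the derived state throughout.
C1 (derived state 'yes') is shared by Taxon 7 and Taxon 9 — a synapomorphy uniting that clade.
C2 (derived state 'yes') is shared by Taxon 2, Taxon 6, Taxon 7, and Taxon 9 — a synapomorphy uniting that clade.
Only Taxon 2 and Taxon 6 show the derived state 'yes' for C3, supporting them as a clade.
C4 (derived state 'yes') is shared by Taxon 2, Taxon 6, Taxon 7, Taxon 8, and Taxon 9 — a synapomorphy uniting that clade.
Most parsimonious ingroup topology: ((((Taxon 2,Taxon 6),(Taxon 9,Taxon 7)),Taxon 8),Taxon 4).
Taxon 4 is sister to the clade containing all other ingroup taxa, so it is the earliest-diverging (most basal) ingroup lineage.

Taxon 4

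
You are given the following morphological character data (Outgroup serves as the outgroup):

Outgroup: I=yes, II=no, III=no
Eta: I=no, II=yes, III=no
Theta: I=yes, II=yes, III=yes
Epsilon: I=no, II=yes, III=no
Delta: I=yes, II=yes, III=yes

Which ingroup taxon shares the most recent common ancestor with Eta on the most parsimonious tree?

Character polarity is set by the outgroup: the derived state is whichever differs from the outgroup's state, so for I the derived state is 'no', and for the remaining characters it is 'yes'.
I (derived state 'no') is shared by Epsilon and Eta — a synapomorphy uniting that clade.
II (derived state 'yes') is shared by all ingroup taxa — unites the whole ingroup.
III (derived state 'yes') is shared by Delta and Theta — a synapomorphy uniting that clade.
Most parsimonious ingroup topology: ((Eta,Epsilon),(Theta,Delta)).
Eta and Epsilon form a cherry on this tree, so they are sister taxa.

Epsilon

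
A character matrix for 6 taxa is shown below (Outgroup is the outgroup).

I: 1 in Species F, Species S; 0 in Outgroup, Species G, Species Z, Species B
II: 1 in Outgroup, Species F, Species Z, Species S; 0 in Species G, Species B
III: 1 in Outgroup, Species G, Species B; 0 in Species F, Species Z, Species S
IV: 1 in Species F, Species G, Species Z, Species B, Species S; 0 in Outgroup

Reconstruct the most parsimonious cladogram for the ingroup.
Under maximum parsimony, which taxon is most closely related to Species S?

Character polarity is set by the outgroup: the derived state is whichever differs from the outgroup's state, so for II, III the derived state is '0', and for the remaining characters it is '1'.
I: derived state '1' in Species F and Species S only — synapomorphy for {Species F, Species S}.
II: derived state '0' in Species B and Species G only — synapomorphy for {Species B, Species G}.
Only Species F, Species S, and Species Z show the derived state '0' for III, supporting them as a clade.
All ingroup taxa share the derived state '1' for IV; it defines the ingroup but does not resolve relationships within it.
Most parsimonious ingroup topology: (((Species F,Species S),Species Z),(Species G,Species B)).
Species S and Species F form a cherry on this tree, so they are sister taxa.

Species F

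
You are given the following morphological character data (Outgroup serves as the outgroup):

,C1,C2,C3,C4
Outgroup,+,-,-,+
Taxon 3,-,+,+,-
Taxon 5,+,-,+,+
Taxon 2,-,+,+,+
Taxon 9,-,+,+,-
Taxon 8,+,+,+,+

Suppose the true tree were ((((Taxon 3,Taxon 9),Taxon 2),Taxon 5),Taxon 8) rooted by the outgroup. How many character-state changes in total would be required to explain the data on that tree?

Map each character onto ((((Taxon 3,Taxon 9),Taxon 2),Taxon 5),Taxon 8) (rooted by Outgroup) and count the minimum state changes it requires (Fitch parsimony):
C1: 1; C2: 2; C3: 1; C4: 1.
Total tree length = 5.

5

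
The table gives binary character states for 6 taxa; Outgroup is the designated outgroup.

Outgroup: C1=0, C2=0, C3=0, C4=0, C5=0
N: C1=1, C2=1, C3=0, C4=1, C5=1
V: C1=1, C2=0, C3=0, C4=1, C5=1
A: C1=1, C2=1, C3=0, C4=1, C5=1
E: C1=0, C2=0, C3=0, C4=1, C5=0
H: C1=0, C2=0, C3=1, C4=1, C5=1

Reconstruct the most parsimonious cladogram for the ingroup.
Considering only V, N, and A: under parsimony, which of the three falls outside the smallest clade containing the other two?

The outgroup has state '0' for every character, so '1' is the derived state throughout.
Only A, N, and V show the derived state '1' for C1, supporting them as a clade.
Only A and N show the derived state '1' for C2, supporting them as a clade.
C3: derived state '1' in H only — an autapomorphy, so it tells us nothing about relationships among taxa.
C4 (derived state '1') is shared by all ingroup taxa — unites the whole ingroup.
Only A, H, N, and V show the derived state '1' for C5, supporting them as a clade.
Most parsimonious ingroup topology: ((((N,A),V),H),E).
A and N share a more recent common ancestor with each other than either does with V, so V is the least closely related of the three.

V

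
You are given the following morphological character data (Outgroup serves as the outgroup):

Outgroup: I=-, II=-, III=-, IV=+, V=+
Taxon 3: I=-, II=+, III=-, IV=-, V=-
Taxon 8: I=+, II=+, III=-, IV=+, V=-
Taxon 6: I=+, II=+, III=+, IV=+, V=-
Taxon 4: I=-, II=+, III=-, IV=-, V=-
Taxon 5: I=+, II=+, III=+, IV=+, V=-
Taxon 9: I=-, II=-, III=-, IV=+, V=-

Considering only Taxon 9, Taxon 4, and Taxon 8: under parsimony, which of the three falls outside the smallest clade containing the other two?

Taxon 9

Character polarity is set by the outgroup: the derived state is whichever differs from the outgroup's state, so for IV, V the derived state is '-', and for the remaining characters it is '+'.
Only Taxon 5, Taxon 6, and Taxon 8 show the derived state '+' for I, supporting them as a clade.
II: derived state '+' in Taxon 3, Taxon 4, Taxon 5, Taxon 6, and Taxon 8 only — synapomorphy for {Taxon 3, Taxon 4, Taxon 5, Taxon 6, Taxon 8}.
III (derived state '+') is shared by Taxon 5 and Taxon 6 — a synapomorphy uniting that clade.
IV: derived state '-' in Taxon 3 and Taxon 4 only — synapomorphy for {Taxon 3, Taxon 4}.
V (derived state '-') is shared by all ingroup taxa — unites the whole ingroup.
Most parsimonious ingroup topology: (((Taxon 3,Taxon 4),(Taxon 8,(Taxon 6,Taxon 5))),Taxon 9).
Taxon 4 and Taxon 8 share a more recent common ancestor with each other than either does with Taxon 9, so Taxon 9 is the least closely related of the three.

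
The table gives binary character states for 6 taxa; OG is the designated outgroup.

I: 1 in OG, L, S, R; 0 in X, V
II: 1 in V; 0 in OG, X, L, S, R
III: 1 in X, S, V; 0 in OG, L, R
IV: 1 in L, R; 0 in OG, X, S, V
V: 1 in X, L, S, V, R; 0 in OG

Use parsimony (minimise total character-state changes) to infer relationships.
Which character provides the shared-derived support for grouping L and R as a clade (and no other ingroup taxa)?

IV

Character polarity is set by the outgroup: the derived state is whichever differs from the outgroup's state, so for I the derived state is '0', and for the remaining characters it is '1'.
I: derived state '0' in V and X only — synapomorphy for {V, X}.
II (derived state '1') is unique to V (autapomorphy; uninformative for grouping).
Only S, V, and X show the derived state '1' for III, supporting them as a clade.
Only L and R show the derived state '1' for IV, supporting them as a clade.
V (derived state '1') is shared by all ingroup taxa — unites the whole ingroup.
Most parsimonious ingroup topology: (((X,V),S),(L,R)).
The clade {L, R} is supported by IV: its derived state '1' occurs in exactly those taxa and in no other taxon (including the outgroup).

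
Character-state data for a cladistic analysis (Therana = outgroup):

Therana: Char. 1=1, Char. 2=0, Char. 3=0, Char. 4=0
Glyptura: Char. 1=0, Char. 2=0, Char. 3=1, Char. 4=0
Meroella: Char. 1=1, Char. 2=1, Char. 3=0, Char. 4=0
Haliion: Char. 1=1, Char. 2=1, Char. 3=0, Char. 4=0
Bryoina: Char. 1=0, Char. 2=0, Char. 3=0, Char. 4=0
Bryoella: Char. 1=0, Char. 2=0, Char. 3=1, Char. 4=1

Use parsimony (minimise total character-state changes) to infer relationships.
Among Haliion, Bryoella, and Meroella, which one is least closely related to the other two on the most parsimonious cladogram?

Character polarity is set by the outgroup: the derived state is whichever differs from the outgroup's state, so for Char. 1 the derived state is '0', and for the remaining characters it is '1'.
Char. 1: derived state '0' in Bryoella, Bryoina, and Glyptura only — synapomorphy for {Bryoella, Bryoina, Glyptura}.
Char. 2 (derived state '1') is shared by Haliion and Meroella — a synapomorphy uniting that clade.
Char. 3 (derived state '1') is shared by Bryoella and Glyptura — a synapomorphy uniting that clade.
Char. 4: derived state '1' in Bryoella only — an autapomorphy, so it tells us nothing about relationships among taxa.
Most parsimonious ingroup topology: (((Glyptura,Bryoella),Bryoina),(Meroella,Haliion)).
Meroella and Haliion share a more recent common ancestor with each other than either does with Bryoella, so Bryoella is the least closely related of the three.

Bryoella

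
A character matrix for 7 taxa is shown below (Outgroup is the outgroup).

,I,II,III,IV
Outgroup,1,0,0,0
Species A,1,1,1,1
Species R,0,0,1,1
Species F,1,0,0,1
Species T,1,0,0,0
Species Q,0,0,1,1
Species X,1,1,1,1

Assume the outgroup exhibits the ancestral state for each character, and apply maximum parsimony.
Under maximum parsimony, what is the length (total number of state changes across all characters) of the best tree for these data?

Character polarity is set by the outgroup: the derived state is whichever differs from the outgroup's state, so for I the derived state is '0', and for the remaining characters it is '1'.
I (derived state '0') is shared by Species Q and Species R — a synapomorphy uniting that clade.
II (derived state '1') is shared by Species A and Species X — a synapomorphy uniting that clade.
Only Species A, Species Q, Species R, and Species X show the derived state '1' for III, supporting them as a clade.
Only Species A, Species F, Species Q, Species R, and Species X show the derived state '1' for IV, supporting them as a clade.
Most parsimonious ingroup topology: ((((Species A,Species X),(Species R,Species Q)),Species F),Species T).
Changes per character on this tree: I: 1; II: 1; III: 1; IV: 1.
Total = 4.

4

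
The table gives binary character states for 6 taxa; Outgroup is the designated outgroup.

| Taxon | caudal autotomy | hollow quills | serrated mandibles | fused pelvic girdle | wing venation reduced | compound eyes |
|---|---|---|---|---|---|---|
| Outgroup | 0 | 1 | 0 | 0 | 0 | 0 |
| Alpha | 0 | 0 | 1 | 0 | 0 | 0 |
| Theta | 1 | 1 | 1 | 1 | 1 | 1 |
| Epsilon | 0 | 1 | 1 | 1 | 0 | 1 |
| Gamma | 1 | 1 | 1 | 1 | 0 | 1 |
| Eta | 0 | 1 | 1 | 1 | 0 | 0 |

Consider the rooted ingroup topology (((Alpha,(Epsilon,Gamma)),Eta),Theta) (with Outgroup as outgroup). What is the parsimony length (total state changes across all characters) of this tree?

Map each character onto (((Alpha,(Epsilon,Gamma)),Eta),Theta) (rooted by Outgroup) and count the minimum state changes it requires (Fitch parsimony):
caudal autotomy: 2; hollow quills: 1; serrated mandibles: 1; fused pelvic girdle: 2; wing venation reduced: 1; compound eyes: 2.
Total tree length = 9.

9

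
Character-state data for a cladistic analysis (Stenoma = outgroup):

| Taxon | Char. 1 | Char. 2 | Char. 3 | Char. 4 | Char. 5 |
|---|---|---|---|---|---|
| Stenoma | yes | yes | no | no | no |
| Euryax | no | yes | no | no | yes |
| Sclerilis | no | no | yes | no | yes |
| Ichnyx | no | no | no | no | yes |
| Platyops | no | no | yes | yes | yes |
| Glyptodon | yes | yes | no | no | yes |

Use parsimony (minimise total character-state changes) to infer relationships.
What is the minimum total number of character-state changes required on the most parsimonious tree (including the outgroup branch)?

Character polarity is set by the outgroup: the derived state is whichever differs from the outgroup's state, so for Char. 1, Char. 2 the derived state is 'no', and for the remaining characters it is 'yes'.
Only Euryax, Ichnyx, Platyops, and Sclerilis show the derived state 'no' for Char. 1, supporting them as a clade.
Char. 2: derived state 'no' in Ichnyx, Platyops, and Sclerilis only — synapomorphy for {Ichnyx, Platyops, Sclerilis}.
Char. 3 (derived state 'yes') is shared by Platyops and Sclerilis — a synapomorphy uniting that clade.
Char. 4: derived state 'yes' in Platyops only — an autapomorphy, so it tells us nothing about relationships among taxa.
Char. 5 (derived state 'yes') is shared by all ingroup taxa — unites the whole ingroup.
Most parsimonious ingroup topology: ((Euryax,((Sclerilis,Platyops),Ichnyx)),Glyptodon).
Changes per character on this tree: Char. 1: 1; Char. 2: 1; Char. 3: 1; Char. 4: 1; Char. 5: 1.
Total = 5.

5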